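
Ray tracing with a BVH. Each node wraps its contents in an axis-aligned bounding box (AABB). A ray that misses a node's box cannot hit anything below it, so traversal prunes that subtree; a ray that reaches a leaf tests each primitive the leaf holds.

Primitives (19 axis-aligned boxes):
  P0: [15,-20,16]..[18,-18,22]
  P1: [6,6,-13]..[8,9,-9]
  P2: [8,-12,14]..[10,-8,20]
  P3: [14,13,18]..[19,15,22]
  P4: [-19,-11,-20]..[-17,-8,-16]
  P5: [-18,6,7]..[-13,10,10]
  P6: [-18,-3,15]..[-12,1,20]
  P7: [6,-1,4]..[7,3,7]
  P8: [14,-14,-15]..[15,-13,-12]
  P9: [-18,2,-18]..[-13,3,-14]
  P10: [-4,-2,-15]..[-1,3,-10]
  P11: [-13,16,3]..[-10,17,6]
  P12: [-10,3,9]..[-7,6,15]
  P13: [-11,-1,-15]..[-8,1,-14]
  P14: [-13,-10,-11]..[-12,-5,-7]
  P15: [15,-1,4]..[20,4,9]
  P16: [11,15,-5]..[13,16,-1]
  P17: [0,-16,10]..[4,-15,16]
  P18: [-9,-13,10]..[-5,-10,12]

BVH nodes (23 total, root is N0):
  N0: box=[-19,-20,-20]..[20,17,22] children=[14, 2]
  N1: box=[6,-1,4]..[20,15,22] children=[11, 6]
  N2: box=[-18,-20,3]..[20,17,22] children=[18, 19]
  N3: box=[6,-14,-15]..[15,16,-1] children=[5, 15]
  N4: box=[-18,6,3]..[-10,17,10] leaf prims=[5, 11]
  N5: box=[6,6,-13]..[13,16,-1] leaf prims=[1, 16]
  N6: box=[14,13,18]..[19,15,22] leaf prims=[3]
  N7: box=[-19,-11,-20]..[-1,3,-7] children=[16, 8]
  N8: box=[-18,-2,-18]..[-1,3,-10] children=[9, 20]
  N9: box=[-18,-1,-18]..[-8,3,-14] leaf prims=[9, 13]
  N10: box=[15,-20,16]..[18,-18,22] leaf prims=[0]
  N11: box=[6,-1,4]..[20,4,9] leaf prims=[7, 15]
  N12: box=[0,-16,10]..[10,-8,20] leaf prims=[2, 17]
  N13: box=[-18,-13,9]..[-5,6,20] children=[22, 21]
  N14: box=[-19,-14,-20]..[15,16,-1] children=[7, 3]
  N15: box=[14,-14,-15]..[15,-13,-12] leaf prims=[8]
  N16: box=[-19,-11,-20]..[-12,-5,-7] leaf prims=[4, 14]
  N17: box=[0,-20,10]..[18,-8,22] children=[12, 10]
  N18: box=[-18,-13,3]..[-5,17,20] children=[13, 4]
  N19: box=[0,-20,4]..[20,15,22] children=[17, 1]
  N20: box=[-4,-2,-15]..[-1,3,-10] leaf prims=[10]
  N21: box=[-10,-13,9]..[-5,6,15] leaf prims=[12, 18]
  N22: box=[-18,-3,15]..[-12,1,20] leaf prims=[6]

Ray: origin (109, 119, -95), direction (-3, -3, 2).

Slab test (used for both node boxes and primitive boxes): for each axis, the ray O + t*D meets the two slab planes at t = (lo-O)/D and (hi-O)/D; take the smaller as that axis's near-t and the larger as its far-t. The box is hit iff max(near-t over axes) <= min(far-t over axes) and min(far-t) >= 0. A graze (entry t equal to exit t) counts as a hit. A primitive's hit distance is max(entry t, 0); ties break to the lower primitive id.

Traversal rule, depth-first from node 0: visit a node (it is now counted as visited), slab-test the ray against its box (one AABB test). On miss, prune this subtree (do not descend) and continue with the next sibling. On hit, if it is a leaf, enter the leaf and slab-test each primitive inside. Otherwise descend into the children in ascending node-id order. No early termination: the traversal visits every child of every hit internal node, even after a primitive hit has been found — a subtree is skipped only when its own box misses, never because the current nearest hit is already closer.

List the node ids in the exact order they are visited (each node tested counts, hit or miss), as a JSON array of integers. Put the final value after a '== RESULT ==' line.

Traverse from the root:
N0 x:[89/3,128/3] y:[34,139/3] z:[75/2,117/2] -> hit [75/2,128/3], descend [2, 14]
  N2 x:[89/3,127/3] y:[34,139/3] z:[49,117/2] -> miss, prune
  N14 x:[94/3,128/3] y:[103/3,133/3] z:[75/2,47] -> hit [75/2,128/3], descend [3, 7]
    N3 x:[94/3,103/3] y:[103/3,133/3] z:[40,47] -> miss, prune
    N7 x:[110/3,128/3] y:[116/3,130/3] z:[75/2,44] -> hit [116/3,128/3], descend [8, 16]
      N8 x:[110/3,127/3] y:[116/3,121/3] z:[77/2,85/2] -> hit [116/3,121/3], descend [9, 20]
        N9 x:[39,127/3] y:[116/3,40] z:[77/2,81/2] -> hit [39,40] leaf, test {P9(miss), P13@t=40}
        N20 x:[110/3,113/3] y:[116/3,121/3] z:[40,85/2] -> miss, prune
      N16 x:[121/3,128/3] y:[124/3,130/3] z:[75/2,44] -> hit [124/3,128/3] leaf, test {P4(miss), P14(miss)}

Summary -> nodes [0, 2, 14, 3, 7, 8, 9, 20, 16]; box-tests=9; leaf-entries=2; first=P13

== RESULT ==
[0, 2, 14, 3, 7, 8, 9, 20, 16]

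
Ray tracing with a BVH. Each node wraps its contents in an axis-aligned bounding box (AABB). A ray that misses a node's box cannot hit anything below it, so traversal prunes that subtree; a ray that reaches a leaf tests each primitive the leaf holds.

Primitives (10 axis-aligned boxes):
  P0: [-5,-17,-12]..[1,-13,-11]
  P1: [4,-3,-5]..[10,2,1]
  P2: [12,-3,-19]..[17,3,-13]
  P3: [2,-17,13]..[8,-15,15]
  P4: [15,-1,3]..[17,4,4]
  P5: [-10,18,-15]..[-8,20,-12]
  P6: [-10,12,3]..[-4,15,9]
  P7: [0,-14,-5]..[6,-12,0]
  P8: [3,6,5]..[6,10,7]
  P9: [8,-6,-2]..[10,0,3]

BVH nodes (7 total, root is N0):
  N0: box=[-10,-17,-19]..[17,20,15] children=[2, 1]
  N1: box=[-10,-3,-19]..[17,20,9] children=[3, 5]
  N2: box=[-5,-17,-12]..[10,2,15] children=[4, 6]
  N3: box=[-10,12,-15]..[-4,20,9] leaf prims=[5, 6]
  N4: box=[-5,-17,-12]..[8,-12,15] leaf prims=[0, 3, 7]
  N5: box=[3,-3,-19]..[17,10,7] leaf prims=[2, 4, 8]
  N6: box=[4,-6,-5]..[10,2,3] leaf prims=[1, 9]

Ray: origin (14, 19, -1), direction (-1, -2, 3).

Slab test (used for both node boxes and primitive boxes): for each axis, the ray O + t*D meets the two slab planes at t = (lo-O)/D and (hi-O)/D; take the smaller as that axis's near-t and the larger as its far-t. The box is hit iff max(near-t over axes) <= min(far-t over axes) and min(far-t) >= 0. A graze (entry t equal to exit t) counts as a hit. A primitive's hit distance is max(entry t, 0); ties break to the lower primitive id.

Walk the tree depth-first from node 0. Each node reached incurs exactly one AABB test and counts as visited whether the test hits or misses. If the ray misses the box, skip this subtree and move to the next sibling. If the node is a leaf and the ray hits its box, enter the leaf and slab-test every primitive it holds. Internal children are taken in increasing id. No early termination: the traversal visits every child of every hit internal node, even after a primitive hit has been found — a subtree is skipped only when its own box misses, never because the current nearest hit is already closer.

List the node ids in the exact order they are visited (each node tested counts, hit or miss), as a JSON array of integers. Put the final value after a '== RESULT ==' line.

Trace the traversal:
N0 x:[-3,24] y:[-1/2,18] z:[-6,16/3] -> hit [-1/2,16/3], descend [1, 2]
  N1 x:[-3,24] y:[-1/2,11] z:[-6,10/3] -> hit [-1/2,10/3], descend [3, 5]
    N3 x:[18,24] y:[-1/2,7/2] z:[-14/3,10/3] -> miss, prune
    N5 x:[-3,11] y:[9/2,11] z:[-6,8/3] -> miss, prune
  N2 x:[4,19] y:[17/2,18] z:[-11/3,16/3] -> miss, prune

Visited [0, 1, 3, 5, 2]. Tests: 5 box, 0 leaf. Nearest: miss.

== RESULT ==
[0, 1, 3, 5, 2]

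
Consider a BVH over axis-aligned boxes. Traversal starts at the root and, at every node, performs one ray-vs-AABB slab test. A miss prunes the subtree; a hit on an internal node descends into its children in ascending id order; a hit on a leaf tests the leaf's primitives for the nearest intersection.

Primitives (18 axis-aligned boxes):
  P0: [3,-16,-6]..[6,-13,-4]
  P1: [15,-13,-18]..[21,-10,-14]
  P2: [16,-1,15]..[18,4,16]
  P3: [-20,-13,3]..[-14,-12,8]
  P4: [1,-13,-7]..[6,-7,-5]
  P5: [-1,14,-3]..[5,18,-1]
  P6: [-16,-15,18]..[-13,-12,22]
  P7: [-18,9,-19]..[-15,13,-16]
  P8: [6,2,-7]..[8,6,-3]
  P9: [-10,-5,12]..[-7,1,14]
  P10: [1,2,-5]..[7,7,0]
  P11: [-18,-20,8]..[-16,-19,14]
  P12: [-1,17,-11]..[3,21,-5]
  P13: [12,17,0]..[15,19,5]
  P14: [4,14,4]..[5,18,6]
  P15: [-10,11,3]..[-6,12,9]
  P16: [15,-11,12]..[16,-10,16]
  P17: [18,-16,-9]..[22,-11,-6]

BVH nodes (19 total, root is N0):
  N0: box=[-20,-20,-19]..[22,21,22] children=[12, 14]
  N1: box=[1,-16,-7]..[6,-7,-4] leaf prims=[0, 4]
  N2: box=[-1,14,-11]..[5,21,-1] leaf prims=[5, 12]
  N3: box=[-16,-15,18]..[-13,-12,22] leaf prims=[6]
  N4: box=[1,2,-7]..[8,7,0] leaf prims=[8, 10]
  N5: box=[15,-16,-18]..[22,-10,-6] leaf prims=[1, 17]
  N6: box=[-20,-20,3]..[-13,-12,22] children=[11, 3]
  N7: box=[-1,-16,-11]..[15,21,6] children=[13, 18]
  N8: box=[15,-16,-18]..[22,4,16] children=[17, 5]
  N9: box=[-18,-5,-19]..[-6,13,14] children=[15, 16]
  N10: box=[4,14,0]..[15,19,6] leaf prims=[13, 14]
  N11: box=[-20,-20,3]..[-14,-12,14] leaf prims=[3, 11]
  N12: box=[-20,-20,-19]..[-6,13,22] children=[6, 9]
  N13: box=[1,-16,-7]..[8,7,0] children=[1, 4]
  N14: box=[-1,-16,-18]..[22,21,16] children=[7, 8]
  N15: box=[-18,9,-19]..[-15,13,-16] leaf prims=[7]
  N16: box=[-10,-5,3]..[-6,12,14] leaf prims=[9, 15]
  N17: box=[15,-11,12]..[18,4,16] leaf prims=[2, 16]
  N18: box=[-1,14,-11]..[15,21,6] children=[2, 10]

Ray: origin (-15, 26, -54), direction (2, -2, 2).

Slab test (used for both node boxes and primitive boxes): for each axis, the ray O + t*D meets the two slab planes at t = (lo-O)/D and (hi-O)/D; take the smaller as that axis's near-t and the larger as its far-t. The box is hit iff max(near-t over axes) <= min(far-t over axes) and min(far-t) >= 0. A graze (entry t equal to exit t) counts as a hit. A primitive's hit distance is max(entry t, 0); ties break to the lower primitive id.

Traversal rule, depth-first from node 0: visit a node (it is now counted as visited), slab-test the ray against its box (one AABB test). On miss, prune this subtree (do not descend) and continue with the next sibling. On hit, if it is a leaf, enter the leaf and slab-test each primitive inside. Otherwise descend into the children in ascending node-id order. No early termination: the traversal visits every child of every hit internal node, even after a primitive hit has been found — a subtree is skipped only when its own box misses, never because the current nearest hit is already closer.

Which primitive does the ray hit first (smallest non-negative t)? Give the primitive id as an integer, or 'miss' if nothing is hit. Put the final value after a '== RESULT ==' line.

Trace the traversal:
N0 x:[-5/2,37/2] y:[5/2,23] z:[35/2,38] -> hit [35/2,37/2], descend [12, 14]
  N12 x:[-5/2,9/2] y:[13/2,23] z:[35/2,38] -> miss, prune
  N14 x:[7,37/2] y:[5/2,21] z:[18,35] -> hit [18,37/2], descend [7, 8]
    N7 x:[7,15] y:[5/2,21] z:[43/2,30] -> miss, prune
    N8 x:[15,37/2] y:[11,21] z:[18,35] -> hit [18,37/2], descend [5, 17]
      N5 x:[15,37/2] y:[18,21] z:[18,24] -> hit [18,37/2] leaf, test {P1@t=18, P17(miss)}
      N17 x:[15,33/2] y:[11,37/2] z:[33,35] -> miss, prune

order=[0, 12, 14, 7, 8, 5, 17]  |boxes|=7  |leaves|=1  hit=P1

== RESULT ==
1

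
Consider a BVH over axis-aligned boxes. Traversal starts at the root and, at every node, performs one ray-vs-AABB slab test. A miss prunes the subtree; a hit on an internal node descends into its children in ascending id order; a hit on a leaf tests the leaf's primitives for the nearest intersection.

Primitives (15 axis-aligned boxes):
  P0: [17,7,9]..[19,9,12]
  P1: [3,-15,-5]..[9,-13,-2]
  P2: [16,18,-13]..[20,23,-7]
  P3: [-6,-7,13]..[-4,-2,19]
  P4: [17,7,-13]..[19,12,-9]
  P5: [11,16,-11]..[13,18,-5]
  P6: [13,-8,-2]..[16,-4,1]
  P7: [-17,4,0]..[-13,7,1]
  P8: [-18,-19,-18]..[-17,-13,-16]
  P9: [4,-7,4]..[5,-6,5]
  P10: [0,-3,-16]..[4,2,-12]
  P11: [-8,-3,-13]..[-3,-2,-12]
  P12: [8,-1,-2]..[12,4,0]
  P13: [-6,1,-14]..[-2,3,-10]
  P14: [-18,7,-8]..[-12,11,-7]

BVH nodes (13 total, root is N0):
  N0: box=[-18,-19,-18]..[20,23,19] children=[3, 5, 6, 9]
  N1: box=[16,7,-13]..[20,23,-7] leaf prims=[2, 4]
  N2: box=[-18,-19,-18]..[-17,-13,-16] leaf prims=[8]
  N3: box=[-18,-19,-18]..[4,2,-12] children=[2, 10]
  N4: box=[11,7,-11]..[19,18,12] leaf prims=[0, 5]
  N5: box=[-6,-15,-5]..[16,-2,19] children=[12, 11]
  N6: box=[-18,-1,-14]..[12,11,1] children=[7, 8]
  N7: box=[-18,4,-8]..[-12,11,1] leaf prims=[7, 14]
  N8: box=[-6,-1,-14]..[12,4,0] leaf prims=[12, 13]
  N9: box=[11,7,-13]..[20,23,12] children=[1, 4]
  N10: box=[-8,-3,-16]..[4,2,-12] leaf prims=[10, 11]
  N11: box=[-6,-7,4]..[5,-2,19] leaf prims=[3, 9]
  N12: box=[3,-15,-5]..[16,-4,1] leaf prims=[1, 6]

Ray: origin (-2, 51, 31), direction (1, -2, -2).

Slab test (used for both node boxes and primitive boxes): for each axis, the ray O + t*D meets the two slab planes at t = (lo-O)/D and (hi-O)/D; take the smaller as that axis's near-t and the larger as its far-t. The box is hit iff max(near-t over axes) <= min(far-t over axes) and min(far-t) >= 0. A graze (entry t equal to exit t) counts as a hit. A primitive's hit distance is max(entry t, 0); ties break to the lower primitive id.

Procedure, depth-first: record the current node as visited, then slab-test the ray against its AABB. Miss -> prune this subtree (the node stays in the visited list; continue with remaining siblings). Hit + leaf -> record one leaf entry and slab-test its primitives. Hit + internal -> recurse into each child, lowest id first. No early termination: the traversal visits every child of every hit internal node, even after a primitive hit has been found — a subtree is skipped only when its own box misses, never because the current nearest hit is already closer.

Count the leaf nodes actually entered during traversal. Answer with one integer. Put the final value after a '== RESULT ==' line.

Walk:
N0 x:[-16,22] y:[14,35] z:[6,49/2] -> hit [14,22], descend [3, 5, 6, 9]
  N3 x:[-16,6] y:[49/2,35] z:[43/2,49/2] -> miss, prune
  N5 x:[-4,18] y:[53/2,33] z:[6,18] -> miss, prune
  N6 x:[-16,14] y:[20,26] z:[15,45/2] -> miss, prune
  N9 x:[13,22] y:[14,22] z:[19/2,22] -> hit [14,22], descend [1, 4]
    N1 x:[18,22] y:[14,22] z:[19,22] -> hit [19,22] leaf, test {P2(miss), P4@t=20}
    N4 x:[13,21] y:[33/2,22] z:[19/2,21] -> hit [33/2,21] leaf, test {P0(miss), P5(miss)}

order=[0, 3, 5, 6, 9, 1, 4]  |boxes|=7  |leaves|=2  hit=P4

== RESULT ==
2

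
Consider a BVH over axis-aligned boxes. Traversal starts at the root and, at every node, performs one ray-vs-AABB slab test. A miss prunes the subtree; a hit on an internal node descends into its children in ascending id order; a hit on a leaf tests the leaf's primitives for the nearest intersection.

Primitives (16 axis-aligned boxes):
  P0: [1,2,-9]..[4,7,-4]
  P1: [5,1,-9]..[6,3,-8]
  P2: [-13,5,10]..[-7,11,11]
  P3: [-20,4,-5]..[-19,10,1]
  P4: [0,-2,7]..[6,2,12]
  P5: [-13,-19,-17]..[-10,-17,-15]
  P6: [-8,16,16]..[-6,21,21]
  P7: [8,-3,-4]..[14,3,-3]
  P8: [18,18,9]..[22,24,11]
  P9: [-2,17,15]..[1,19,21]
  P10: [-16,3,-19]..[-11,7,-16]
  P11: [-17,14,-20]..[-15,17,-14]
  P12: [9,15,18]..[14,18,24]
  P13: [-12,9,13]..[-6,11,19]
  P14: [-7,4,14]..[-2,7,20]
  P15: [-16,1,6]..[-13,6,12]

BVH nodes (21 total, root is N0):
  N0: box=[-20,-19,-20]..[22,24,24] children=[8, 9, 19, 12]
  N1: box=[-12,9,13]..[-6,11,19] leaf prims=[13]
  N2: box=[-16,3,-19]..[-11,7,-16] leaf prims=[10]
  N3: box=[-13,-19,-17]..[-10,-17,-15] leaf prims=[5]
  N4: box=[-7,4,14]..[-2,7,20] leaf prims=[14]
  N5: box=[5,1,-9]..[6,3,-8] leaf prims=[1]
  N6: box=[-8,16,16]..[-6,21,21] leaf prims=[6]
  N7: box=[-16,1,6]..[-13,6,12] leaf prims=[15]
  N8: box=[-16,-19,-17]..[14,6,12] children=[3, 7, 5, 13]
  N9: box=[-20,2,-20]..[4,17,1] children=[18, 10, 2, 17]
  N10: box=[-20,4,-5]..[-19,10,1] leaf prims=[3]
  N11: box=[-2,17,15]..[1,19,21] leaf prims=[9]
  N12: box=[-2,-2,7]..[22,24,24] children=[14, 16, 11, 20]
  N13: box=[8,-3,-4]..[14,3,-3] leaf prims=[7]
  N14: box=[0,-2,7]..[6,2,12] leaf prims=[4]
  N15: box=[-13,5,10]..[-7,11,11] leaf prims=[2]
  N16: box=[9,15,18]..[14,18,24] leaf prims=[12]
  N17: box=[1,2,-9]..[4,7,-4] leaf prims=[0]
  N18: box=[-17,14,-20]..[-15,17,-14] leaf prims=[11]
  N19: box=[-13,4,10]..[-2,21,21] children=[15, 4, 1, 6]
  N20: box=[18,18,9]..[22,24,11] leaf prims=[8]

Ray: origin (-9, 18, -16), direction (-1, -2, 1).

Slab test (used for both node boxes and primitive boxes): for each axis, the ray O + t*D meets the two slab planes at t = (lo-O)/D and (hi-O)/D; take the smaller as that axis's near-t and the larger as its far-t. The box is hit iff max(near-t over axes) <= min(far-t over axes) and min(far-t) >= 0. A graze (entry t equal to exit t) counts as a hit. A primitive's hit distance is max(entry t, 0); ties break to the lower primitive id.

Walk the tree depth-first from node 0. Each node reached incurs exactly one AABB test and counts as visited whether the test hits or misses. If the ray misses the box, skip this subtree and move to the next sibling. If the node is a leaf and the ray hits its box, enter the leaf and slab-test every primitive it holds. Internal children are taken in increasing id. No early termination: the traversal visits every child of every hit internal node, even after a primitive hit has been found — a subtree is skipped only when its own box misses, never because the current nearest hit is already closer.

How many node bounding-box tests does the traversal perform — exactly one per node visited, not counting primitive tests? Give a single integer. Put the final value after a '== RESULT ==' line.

Trace the traversal:
N0 x:[-31,11] y:[-3,37/2] z:[-4,40] -> hit [-3,11], descend [8, 9, 12, 19]
  N8 x:[-23,7] y:[6,37/2] z:[-1,28] -> hit [6,7], descend [3, 5, 7, 13]
    N3 x:[1,4] y:[35/2,37/2] z:[-1,1] -> miss, prune
    N5 x:[-15,-14] y:[15/2,17/2] z:[7,8] -> miss, prune
    N7 x:[4,7] y:[6,17/2] z:[22,28] -> miss, prune
    N13 x:[-23,-17] y:[15/2,21/2] z:[12,13] -> miss, prune
  N9 x:[-13,11] y:[1/2,8] z:[-4,17] -> hit [1/2,8], descend [2, 10, 17, 18]
    N2 x:[2,7] y:[11/2,15/2] z:[-3,0] -> miss, prune
    N10 x:[10,11] y:[4,7] z:[11,17] -> miss, prune
    N17 x:[-13,-10] y:[11/2,8] z:[7,12] -> miss, prune
    N18 x:[6,8] y:[1/2,2] z:[-4,2] -> miss, prune
  N12 x:[-31,-7] y:[-3,10] z:[23,40] -> miss, prune
  N19 x:[-7,4] y:[-3/2,7] z:[26,37] -> miss, prune

Visited [0, 8, 3, 5, 7, 13, 9, 2, 10, 17, 18, 12, 19]. Tests: 13 box, 0 leaf. Nearest: miss.

== RESULT ==
13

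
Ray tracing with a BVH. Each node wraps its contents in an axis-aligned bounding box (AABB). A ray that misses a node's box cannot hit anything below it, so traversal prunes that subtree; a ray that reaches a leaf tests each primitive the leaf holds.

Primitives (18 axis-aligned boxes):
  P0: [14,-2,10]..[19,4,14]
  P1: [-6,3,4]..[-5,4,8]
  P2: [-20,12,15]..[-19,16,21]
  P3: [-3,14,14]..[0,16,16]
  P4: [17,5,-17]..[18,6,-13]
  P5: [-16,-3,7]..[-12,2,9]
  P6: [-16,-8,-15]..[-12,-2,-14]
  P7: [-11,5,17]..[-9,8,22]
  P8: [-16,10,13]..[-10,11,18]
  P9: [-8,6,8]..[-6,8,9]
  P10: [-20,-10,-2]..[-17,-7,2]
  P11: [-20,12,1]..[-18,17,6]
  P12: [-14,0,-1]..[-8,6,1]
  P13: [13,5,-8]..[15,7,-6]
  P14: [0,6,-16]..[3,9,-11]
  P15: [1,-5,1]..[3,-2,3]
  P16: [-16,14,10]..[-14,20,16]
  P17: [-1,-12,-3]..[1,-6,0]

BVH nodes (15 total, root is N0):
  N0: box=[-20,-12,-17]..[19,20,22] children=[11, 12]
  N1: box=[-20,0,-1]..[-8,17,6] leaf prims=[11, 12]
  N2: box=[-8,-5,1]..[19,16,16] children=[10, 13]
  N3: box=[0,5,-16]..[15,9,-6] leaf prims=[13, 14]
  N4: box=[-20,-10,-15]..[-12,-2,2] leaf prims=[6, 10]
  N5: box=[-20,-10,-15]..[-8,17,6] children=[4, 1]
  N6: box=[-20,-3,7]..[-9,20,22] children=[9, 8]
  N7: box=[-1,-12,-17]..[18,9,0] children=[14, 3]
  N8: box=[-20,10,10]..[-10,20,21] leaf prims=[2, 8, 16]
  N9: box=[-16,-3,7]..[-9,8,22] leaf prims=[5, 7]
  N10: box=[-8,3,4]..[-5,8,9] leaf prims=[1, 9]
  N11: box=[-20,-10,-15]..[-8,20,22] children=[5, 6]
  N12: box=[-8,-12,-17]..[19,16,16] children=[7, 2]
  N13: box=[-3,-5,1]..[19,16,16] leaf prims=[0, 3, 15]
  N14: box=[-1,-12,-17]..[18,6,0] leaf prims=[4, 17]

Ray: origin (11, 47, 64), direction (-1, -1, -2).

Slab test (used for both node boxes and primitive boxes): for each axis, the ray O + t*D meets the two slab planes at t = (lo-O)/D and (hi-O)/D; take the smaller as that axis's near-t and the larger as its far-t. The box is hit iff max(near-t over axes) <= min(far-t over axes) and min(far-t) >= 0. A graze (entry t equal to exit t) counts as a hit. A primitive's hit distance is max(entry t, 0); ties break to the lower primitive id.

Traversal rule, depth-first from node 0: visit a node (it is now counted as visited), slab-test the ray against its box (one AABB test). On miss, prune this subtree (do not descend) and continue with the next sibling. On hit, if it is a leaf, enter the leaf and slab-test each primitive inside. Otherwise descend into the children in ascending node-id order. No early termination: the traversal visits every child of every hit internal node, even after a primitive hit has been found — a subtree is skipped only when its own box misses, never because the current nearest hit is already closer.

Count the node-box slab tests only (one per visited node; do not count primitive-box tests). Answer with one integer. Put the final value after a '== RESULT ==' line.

Traverse from the root:
N0 x:[-8,31] y:[27,59] z:[21,81/2] -> hit [27,31], descend [11, 12]
  N11 x:[19,31] y:[27,57] z:[21,79/2] -> hit [27,31], descend [5, 6]
    N5 x:[19,31] y:[30,57] z:[29,79/2] -> hit [30,31], descend [1, 4]
      N1 x:[19,31] y:[30,47] z:[29,65/2] -> hit [30,31] leaf, test {P11@t=30, P12(miss)}
      N4 x:[23,31] y:[49,57] z:[31,79/2] -> miss, prune
    N6 x:[20,31] y:[27,50] z:[21,57/2] -> hit [27,57/2], descend [8, 9]
      N8 x:[21,31] y:[27,37] z:[43/2,27] -> hit [27,27] leaf, test {P2(miss), P8(miss), P16@t=27}
      N9 x:[20,27] y:[39,50] z:[21,57/2] -> miss, prune
  N12 x:[-8,19] y:[31,59] z:[24,81/2] -> miss, prune

9 AABB tests over nodes [0, 11, 5, 1, 4, 6, 8, 9, 12]; 2 leaves entered; closest P16.

== RESULT ==
9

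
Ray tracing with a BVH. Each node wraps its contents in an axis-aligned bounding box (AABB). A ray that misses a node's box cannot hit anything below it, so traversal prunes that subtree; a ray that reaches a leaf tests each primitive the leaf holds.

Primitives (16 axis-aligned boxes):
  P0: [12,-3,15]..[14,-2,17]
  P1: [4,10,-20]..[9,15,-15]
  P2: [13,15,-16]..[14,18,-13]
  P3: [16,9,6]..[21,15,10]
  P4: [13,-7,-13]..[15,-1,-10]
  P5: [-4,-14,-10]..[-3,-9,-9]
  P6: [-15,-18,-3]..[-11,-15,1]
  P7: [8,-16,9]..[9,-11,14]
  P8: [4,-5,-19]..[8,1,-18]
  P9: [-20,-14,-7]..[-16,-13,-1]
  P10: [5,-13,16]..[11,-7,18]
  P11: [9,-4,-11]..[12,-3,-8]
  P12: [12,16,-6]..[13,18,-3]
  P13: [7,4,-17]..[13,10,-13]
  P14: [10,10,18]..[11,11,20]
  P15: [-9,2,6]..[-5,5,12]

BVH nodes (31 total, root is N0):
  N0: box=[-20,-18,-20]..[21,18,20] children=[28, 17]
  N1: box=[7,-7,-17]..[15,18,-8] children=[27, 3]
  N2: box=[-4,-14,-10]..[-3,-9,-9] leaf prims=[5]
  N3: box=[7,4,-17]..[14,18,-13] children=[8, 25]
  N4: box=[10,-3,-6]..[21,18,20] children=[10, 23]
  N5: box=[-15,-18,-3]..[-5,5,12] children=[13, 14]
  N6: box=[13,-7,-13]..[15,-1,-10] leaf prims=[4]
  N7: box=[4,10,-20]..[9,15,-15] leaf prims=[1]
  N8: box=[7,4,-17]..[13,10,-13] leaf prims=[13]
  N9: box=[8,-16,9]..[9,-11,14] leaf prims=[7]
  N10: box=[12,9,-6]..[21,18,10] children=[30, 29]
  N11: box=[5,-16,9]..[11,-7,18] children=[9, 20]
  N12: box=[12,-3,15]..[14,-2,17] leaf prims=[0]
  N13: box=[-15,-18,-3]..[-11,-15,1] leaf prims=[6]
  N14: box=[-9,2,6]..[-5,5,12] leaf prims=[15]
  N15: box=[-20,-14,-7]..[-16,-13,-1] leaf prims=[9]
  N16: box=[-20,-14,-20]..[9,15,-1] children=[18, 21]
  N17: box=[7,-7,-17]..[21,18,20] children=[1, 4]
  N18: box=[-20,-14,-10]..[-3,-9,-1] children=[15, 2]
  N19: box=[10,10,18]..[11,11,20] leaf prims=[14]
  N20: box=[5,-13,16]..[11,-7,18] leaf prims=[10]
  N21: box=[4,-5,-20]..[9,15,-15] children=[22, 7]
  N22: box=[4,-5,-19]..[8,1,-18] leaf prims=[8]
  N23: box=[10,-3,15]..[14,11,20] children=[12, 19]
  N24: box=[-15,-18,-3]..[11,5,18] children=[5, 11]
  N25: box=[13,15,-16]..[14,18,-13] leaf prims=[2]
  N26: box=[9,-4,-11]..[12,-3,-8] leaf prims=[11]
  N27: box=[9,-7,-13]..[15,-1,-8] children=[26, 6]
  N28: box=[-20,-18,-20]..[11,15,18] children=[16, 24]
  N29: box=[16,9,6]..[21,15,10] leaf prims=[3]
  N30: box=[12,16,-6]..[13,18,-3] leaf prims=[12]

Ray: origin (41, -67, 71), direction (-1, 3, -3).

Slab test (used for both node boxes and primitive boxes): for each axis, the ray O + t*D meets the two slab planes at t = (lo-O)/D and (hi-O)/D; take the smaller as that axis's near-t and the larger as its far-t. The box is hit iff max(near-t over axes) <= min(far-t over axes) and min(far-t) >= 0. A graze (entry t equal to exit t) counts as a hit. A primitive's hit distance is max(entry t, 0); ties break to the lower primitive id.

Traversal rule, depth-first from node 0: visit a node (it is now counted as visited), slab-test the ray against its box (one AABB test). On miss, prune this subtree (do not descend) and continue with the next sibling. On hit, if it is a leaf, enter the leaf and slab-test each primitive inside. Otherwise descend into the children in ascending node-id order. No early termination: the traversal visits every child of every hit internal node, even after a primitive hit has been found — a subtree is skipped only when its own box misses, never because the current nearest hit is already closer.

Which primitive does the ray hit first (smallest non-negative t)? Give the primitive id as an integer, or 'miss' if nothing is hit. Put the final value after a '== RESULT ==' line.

Traverse from the root:
N0 x:[20,61] y:[49/3,85/3] z:[17,91/3] -> hit [20,85/3], descend [17, 28]
  N17 x:[20,34] y:[20,85/3] z:[17,88/3] -> hit [20,85/3], descend [1, 4]
    N1 x:[26,34] y:[20,85/3] z:[79/3,88/3] -> hit [79/3,85/3], descend [3, 27]
      N3 x:[27,34] y:[71/3,85/3] z:[28,88/3] -> hit [28,85/3], descend [8, 25]
        N8 x:[28,34] y:[71/3,77/3] z:[28,88/3] -> miss, prune
        N25 x:[27,28] y:[82/3,85/3] z:[28,29] -> hit [28,28] leaf, test {P2@t=28}
      N27 x:[26,32] y:[20,22] z:[79/3,28] -> miss, prune
    N4 x:[20,31] y:[64/3,85/3] z:[17,77/3] -> hit [64/3,77/3], descend [10, 23]
      N10 x:[20,29] y:[76/3,85/3] z:[61/3,77/3] -> hit [76/3,77/3], descend [29, 30]
        N29 x:[20,25] y:[76/3,82/3] z:[61/3,65/3] -> miss, prune
        N30 x:[28,29] y:[83/3,85/3] z:[74/3,77/3] -> miss, prune
      N23 x:[27,31] y:[64/3,26] z:[17,56/3] -> miss, prune
  N28 x:[30,61] y:[49/3,82/3] z:[53/3,91/3] -> miss, prune

Visited [0, 17, 1, 3, 8, 25, 27, 4, 10, 29, 30, 23, 28]. Tests: 13 box, 1 leaf. Nearest: P2.

== RESULT ==
2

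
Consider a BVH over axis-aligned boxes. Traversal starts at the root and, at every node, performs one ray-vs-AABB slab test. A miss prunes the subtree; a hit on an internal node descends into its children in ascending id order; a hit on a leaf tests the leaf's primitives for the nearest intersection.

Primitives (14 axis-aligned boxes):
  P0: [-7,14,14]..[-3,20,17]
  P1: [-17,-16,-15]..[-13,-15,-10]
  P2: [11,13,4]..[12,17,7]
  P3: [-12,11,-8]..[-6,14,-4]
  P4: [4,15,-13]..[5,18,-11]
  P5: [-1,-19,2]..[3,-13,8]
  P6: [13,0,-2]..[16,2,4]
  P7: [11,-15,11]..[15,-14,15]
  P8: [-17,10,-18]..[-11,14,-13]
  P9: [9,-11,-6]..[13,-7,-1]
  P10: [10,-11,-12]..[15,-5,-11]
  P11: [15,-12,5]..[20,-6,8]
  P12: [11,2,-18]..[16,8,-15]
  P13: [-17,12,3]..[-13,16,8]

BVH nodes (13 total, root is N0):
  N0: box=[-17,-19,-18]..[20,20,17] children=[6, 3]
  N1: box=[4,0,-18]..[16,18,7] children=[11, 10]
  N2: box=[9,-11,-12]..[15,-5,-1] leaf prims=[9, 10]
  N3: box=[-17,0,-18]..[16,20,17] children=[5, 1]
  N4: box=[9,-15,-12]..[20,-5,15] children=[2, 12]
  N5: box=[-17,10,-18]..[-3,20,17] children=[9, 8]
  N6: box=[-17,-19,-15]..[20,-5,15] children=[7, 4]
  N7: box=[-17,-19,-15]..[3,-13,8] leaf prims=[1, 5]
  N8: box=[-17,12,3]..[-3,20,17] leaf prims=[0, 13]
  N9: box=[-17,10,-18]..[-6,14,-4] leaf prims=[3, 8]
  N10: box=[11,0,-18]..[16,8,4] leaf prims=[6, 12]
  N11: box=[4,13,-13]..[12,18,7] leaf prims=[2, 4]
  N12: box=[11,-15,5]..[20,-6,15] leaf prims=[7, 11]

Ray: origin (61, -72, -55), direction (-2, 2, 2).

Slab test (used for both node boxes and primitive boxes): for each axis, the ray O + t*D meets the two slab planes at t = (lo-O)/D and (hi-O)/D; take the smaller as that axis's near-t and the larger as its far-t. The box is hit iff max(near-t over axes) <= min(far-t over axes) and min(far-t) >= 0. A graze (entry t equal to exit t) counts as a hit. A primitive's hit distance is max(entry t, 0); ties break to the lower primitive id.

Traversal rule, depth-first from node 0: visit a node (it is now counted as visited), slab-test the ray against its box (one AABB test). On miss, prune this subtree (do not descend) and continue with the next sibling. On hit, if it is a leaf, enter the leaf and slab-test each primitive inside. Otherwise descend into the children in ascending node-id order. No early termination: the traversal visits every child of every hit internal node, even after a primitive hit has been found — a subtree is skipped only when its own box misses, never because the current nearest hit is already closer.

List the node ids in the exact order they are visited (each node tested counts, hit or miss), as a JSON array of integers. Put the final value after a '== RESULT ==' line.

Walk:
N0 x:[41/2,39] y:[53/2,46] z:[37/2,36] -> hit [53/2,36], descend [3, 6]
  N3 x:[45/2,39] y:[36,46] z:[37/2,36] -> hit [36,36], descend [1, 5]
    N1 x:[45/2,57/2] y:[36,45] z:[37/2,31] -> miss, prune
    N5 x:[32,39] y:[41,46] z:[37/2,36] -> miss, prune
  N6 x:[41/2,39] y:[53/2,67/2] z:[20,35] -> hit [53/2,67/2], descend [4, 7]
    N4 x:[41/2,26] y:[57/2,67/2] z:[43/2,35] -> miss, prune
    N7 x:[29,39] y:[53/2,59/2] z:[20,63/2] -> hit [29,59/2] leaf, test {P1(miss), P5@t=29}

order=[0, 3, 1, 5, 6, 4, 7]  |boxes|=7  |leaves|=1  hit=P5

== RESULT ==
[0, 3, 1, 5, 6, 4, 7]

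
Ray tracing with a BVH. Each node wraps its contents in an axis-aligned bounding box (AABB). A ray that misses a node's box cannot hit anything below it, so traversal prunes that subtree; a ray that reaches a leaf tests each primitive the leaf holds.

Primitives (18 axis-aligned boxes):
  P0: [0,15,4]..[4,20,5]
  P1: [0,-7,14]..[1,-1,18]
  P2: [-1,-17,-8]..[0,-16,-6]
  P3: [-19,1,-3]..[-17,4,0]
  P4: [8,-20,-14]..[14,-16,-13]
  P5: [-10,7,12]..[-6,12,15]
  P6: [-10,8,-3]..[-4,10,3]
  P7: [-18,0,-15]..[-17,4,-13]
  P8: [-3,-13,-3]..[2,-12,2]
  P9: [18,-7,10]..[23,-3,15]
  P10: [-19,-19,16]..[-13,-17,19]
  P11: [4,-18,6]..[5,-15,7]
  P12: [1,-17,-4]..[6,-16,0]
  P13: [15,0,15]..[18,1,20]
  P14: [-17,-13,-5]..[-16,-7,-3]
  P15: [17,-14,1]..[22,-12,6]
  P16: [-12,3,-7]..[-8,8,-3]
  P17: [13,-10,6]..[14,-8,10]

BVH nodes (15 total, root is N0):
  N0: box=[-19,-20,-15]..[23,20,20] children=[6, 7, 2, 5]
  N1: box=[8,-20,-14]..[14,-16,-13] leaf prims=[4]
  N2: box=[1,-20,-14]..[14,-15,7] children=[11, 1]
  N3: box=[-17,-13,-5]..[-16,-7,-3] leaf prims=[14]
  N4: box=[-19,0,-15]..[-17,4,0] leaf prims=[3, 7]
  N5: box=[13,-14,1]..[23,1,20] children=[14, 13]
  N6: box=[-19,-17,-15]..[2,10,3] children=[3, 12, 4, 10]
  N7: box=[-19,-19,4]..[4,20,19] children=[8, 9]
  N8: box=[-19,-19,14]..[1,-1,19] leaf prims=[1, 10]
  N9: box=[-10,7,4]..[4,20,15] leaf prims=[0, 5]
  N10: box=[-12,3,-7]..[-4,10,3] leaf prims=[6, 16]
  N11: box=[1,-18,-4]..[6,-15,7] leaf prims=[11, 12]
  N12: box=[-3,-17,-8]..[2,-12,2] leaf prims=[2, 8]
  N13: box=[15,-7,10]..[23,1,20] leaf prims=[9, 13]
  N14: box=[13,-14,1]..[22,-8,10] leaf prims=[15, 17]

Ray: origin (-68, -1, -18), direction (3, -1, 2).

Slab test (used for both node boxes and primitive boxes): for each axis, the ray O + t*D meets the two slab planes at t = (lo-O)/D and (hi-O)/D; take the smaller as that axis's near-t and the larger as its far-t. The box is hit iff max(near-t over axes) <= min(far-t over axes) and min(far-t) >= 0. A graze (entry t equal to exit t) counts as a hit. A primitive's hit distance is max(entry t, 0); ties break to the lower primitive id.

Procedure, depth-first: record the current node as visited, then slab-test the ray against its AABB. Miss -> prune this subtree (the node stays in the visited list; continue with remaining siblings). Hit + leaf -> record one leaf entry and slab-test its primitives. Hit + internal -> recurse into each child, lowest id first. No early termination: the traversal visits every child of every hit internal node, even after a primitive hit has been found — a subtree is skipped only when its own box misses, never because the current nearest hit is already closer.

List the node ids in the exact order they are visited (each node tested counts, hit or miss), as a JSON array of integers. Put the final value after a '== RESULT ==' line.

Traverse from the root:
N0 x:[49/3,91/3] y:[-21,19] z:[3/2,19] -> hit [49/3,19], descend [2, 5, 6, 7]
  N2 x:[23,82/3] y:[14,19] z:[2,25/2] -> miss, prune
  N5 x:[27,91/3] y:[-2,13] z:[19/2,19] -> miss, prune
  N6 x:[49/3,70/3] y:[-11,16] z:[3/2,21/2] -> miss, prune
  N7 x:[49/3,24] y:[-21,18] z:[11,37/2] -> hit [49/3,18], descend [8, 9]
    N8 x:[49/3,23] y:[0,18] z:[16,37/2] -> hit [49/3,18] leaf, test {P1(miss), P10@t=17}
    N9 x:[58/3,24] y:[-21,-8] z:[11,33/2] -> miss, prune

Visited [0, 2, 5, 6, 7, 8, 9]. Tests: 7 box, 1 leaf. Nearest: P10.

== RESULT ==
[0, 2, 5, 6, 7, 8, 9]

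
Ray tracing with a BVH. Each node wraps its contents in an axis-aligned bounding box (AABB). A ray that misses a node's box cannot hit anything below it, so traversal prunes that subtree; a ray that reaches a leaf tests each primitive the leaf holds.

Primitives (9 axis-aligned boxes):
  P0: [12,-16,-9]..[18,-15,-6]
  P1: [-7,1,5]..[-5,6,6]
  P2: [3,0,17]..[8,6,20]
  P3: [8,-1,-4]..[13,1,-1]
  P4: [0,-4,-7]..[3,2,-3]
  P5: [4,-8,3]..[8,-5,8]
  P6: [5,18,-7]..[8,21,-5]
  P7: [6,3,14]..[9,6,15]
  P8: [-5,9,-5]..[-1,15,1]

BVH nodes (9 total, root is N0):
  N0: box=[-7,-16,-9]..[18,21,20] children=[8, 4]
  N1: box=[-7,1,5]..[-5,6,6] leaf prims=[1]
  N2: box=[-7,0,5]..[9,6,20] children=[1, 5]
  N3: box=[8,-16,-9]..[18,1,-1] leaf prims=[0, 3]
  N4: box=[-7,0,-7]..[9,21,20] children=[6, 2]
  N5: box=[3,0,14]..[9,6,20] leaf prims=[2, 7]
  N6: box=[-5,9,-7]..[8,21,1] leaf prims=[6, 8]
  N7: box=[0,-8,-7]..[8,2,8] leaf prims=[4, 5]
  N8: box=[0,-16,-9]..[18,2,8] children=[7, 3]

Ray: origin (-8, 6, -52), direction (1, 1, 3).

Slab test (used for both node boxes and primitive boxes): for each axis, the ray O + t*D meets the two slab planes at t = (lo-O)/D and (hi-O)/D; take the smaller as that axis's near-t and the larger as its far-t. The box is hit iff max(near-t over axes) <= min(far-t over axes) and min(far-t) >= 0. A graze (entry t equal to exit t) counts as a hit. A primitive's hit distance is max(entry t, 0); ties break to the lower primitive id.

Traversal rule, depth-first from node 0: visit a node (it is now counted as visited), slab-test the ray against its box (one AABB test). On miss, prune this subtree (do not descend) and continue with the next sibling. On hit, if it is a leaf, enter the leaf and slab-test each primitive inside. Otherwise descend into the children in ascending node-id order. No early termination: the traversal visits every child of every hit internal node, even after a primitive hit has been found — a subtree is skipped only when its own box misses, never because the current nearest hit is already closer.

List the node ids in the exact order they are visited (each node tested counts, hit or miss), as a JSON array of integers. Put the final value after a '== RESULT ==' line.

Traverse from the root:
N0 x:[1,26] y:[-22,15] z:[43/3,24] -> hit [43/3,15], descend [4, 8]
  N4 x:[1,17] y:[-6,15] z:[15,24] -> hit [15,15], descend [2, 6]
    N2 x:[1,17] y:[-6,0] z:[19,24] -> miss, prune
    N6 x:[3,16] y:[3,15] z:[15,53/3] -> hit [15,15] leaf, test {P6@t=15, P8(miss)}
  N8 x:[8,26] y:[-22,-4] z:[43/3,20] -> miss, prune

order=[0, 4, 2, 6, 8]  |boxes|=5  |leaves|=1  hit=P6

== RESULT ==
[0, 4, 2, 6, 8]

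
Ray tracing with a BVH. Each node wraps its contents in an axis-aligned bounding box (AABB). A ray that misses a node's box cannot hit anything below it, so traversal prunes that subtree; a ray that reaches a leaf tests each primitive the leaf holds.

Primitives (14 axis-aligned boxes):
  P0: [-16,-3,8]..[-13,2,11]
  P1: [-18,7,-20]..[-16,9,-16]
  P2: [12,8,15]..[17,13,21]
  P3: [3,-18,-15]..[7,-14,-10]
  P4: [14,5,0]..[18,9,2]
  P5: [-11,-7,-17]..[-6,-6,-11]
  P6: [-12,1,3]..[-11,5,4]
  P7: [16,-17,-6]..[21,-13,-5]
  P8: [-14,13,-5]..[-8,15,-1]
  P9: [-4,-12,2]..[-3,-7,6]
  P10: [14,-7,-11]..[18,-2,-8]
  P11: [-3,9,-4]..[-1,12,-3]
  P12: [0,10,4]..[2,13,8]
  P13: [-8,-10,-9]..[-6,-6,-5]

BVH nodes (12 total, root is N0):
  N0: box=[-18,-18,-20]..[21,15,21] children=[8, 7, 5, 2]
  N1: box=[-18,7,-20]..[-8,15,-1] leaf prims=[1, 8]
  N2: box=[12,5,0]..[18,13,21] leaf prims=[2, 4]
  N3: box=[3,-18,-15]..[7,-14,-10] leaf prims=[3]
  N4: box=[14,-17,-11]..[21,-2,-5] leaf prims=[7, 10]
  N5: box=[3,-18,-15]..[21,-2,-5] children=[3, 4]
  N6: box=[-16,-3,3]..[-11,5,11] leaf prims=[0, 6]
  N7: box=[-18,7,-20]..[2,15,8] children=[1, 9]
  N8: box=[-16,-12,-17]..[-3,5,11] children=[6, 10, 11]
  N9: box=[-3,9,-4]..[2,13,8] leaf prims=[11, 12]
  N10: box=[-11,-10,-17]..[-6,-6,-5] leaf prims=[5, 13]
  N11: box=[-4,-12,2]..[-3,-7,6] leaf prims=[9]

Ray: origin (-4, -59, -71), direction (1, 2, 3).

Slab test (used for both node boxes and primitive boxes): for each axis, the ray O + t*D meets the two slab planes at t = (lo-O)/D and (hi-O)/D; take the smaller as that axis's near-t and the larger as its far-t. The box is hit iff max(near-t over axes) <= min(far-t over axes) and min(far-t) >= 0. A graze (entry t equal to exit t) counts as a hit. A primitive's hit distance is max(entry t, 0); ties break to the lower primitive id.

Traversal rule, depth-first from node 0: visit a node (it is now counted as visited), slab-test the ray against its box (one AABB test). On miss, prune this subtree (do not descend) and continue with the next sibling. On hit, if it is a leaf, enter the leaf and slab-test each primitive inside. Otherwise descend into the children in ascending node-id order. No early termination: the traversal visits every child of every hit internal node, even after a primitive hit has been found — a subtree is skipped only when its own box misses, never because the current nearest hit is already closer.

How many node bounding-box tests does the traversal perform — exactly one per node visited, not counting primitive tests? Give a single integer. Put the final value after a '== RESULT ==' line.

Walk:
N0 x:[-14,25] y:[41/2,37] z:[17,92/3] -> hit [41/2,25], descend [2, 5, 7, 8]
  N2 x:[16,22] y:[32,36] z:[71/3,92/3] -> miss, prune
  N5 x:[7,25] y:[41/2,57/2] z:[56/3,22] -> hit [41/2,22], descend [3, 4]
    N3 x:[7,11] y:[41/2,45/2] z:[56/3,61/3] -> miss, prune
    N4 x:[18,25] y:[21,57/2] z:[20,22] -> hit [21,22] leaf, test {P7@t=65/3, P10(miss)}
  N7 x:[-14,6] y:[33,37] z:[17,79/3] -> miss, prune
  N8 x:[-12,1] y:[47/2,32] z:[18,82/3] -> miss, prune

Summary -> nodes [0, 2, 5, 3, 4, 7, 8]; box-tests=7; leaf-entries=1; first=P7

== RESULT ==
7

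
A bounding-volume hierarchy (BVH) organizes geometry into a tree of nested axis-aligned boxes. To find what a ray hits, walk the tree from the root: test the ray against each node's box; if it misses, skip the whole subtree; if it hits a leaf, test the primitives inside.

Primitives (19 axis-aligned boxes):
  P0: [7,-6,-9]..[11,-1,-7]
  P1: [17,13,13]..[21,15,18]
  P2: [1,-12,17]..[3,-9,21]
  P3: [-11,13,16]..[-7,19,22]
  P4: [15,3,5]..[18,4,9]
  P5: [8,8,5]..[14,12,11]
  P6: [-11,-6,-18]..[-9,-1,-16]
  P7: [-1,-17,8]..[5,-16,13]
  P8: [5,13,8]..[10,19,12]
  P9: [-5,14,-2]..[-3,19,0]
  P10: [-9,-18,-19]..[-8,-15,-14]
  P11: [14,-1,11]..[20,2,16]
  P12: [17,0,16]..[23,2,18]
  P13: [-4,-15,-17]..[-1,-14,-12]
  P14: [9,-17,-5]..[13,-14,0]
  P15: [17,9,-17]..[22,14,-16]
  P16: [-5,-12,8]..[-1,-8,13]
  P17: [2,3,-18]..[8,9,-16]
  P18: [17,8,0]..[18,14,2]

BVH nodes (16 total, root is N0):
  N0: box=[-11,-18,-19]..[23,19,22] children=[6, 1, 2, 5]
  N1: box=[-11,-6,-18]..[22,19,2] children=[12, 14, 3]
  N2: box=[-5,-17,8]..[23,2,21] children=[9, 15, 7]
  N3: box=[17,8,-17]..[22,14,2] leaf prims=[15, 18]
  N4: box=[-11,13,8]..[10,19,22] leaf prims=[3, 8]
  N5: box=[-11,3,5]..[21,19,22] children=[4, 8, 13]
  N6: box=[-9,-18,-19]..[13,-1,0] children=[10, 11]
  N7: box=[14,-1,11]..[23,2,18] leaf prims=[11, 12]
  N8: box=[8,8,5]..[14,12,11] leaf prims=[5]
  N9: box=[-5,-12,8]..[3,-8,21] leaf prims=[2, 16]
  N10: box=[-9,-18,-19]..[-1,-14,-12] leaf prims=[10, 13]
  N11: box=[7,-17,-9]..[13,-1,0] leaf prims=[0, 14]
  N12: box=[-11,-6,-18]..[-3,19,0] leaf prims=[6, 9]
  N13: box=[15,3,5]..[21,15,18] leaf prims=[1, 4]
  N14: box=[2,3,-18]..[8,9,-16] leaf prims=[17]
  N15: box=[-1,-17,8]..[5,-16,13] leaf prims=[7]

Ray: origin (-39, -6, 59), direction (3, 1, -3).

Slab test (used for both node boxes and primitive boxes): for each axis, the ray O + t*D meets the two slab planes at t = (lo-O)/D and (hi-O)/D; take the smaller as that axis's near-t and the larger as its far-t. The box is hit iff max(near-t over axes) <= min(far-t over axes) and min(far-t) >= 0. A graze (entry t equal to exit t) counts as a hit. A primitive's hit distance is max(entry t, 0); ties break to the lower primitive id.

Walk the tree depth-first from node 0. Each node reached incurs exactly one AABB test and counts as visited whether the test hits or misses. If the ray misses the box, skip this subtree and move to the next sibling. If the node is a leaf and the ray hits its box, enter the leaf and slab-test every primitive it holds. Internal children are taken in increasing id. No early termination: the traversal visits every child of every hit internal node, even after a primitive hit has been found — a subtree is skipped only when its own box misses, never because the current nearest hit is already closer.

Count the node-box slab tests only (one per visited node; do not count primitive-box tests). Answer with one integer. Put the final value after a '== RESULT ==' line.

Trace the traversal:
N0 x:[28/3,62/3] y:[-12,25] z:[37/3,26] -> hit [37/3,62/3], descend [1, 2, 5, 6]
  N1 x:[28/3,61/3] y:[0,25] z:[19,77/3] -> hit [19,61/3], descend [3, 12, 14]
    N3 x:[56/3,61/3] y:[14,20] z:[19,76/3] -> hit [19,20] leaf, test {P15(miss), P18@t=19}
    N12 x:[28/3,12] y:[0,25] z:[59/3,77/3] -> miss, prune
    N14 x:[41/3,47/3] y:[9,15] z:[25,77/3] -> miss, prune
  N2 x:[34/3,62/3] y:[-11,8] z:[38/3,17] -> miss, prune
  N5 x:[28/3,20] y:[9,25] z:[37/3,18] -> hit [37/3,18], descend [4, 8, 13]
    N4 x:[28/3,49/3] y:[19,25] z:[37/3,17] -> miss, prune
    N8 x:[47/3,53/3] y:[14,18] z:[16,18] -> hit [16,53/3] leaf, test {P5@t=16}
    N13 x:[18,20] y:[9,21] z:[41/3,18] -> hit [18,18] leaf, test {P1(miss), P4(miss)}
  N6 x:[10,52/3] y:[-12,5] z:[59/3,26] -> miss, prune

order=[0, 1, 3, 12, 14, 2, 5, 4, 8, 13, 6]  |boxes|=11  |leaves|=3  hit=P5

== RESULT ==
11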